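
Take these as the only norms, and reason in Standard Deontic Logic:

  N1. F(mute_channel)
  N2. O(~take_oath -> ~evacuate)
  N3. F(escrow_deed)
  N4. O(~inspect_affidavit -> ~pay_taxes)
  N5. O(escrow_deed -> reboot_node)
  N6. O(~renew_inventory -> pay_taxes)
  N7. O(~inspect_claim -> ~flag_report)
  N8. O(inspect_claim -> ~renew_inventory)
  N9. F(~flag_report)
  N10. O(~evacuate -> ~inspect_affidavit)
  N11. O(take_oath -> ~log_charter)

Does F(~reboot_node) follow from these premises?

No

Premise 5 is O(escrow_deed -> reboot_node), but O(escrow_deed) is not derivable from the premises, so it does not yield O(reboot_node).
No other premise forces O(reboot_node). An ideal world satisfying every premise can still have ~reboot_node true, so F(~reboot_node) is not derivable.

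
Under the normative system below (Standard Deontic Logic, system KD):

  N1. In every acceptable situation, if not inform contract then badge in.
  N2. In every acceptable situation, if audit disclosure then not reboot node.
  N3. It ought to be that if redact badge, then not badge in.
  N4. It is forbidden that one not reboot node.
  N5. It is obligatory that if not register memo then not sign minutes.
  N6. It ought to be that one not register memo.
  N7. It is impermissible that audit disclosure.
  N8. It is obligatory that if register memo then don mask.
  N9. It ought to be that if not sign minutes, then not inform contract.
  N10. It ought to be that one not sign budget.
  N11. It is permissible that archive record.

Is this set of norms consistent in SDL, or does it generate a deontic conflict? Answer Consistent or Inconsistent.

Premise 2 is O(audit_disclosure → ¬reboot_node), but O(audit_disclosure) is not derivable from the premises, so it does not yield O(¬reboot_node).
So O(¬reboot_node) is not derivable, and the apparent clash with O(reboot_node) does not arise.
A world satisfying every obligation exists (e.g. archive_record=false, audit_disclosure=false, badge_in=true, don_mask=false, inform_contract=false, reboot_node=true, redact_badge=false, register_memo=false, sign_budget=false, sign_minutes=false); no atom is both obligatory and forbidden, so the set is consistent.

Consistent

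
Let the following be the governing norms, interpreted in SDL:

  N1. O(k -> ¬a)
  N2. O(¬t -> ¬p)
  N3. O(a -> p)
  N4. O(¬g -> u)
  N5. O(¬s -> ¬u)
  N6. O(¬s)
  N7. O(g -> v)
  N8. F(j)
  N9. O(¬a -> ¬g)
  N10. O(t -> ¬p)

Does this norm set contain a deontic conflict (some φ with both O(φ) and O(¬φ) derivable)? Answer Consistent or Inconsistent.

Inconsistent

Premises 2 and 10 cover both cases: O(¬t -> ¬p) and O(t -> ¬p). Since ¬t ∨ t is a tautology, O(¬p) follows.
The contrapositive of premise 3 (O(a -> p)) is O(¬p -> ¬a), and O(¬p) is already established, so O(¬a).
From O(¬a) and premise 9, O(¬a -> ¬g), we obtain O(¬g).
From O(¬g) and premise 4, O(¬g -> u), we obtain O(u).
The contrapositive of premise 5 (O(¬s -> ¬u)) is O(u -> s), and O(u) is already established, so O(s).
However, premise 6 gives O(¬s).
We now have both O(s) and O(¬s) — s is simultaneously obligatory and forbidden, violating the D-axiom.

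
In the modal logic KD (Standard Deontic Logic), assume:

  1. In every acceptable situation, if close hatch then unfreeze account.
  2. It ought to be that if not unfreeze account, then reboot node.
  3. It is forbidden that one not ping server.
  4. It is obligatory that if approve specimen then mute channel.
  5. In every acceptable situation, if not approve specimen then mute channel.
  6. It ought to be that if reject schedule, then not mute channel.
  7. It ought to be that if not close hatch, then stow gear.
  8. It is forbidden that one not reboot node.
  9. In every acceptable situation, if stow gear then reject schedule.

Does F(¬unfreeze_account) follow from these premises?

By case analysis on ¬approve_specimen: premise 5 gives O(¬approve_specimen → mute_channel) and premise 4 gives O(approve_specimen → mute_channel), so O(mute_channel) either way.
Premise 6, O(reject_schedule → ¬mute_channel), contraposes to O(mute_channel → ¬reject_schedule); with O(mute_channel) we get O(¬reject_schedule).
Premise 9, O(stow_gear → reject_schedule), contraposes to O(¬reject_schedule → ¬stow_gear); with O(¬reject_schedule) we get O(¬stow_gear).
Premise 7 is O(¬close_hatch → stow_gear); contrapositively O(¬stow_gear → close_hatch). Since O(¬stow_gear) holds, K gives O(close_hatch).
With premise 1, O(close_hatch → unfreeze_account), the K-axiom yields O(unfreeze_account).
Premises 2, 3, 8 do not contribute to this derivation.
So O(unfreeze_account) holds, i.e. F(¬unfreeze_account). The claim follows.

Yes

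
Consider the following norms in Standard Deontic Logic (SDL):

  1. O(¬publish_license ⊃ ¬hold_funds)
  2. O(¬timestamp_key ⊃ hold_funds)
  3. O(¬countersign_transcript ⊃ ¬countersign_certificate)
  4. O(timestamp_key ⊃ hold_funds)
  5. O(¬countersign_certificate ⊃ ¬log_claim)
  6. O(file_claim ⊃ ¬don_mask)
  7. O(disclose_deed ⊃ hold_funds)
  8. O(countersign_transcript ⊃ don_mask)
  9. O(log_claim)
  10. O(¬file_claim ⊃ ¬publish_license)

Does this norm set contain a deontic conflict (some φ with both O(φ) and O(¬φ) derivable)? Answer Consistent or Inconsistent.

Inconsistent

Premises 4 and 2 cover both cases: O(timestamp_key ⊃ hold_funds) and O(¬timestamp_key ⊃ hold_funds). Since timestamp_key ∨ ¬timestamp_key is a tautology, O(hold_funds) follows.
Premise 1 is O(¬publish_license ⊃ ¬hold_funds); contrapositively O(hold_funds ⊃ publish_license). Since O(hold_funds) holds, K gives O(publish_license).
Premise 10, O(¬file_claim ⊃ ¬publish_license), contraposes to O(publish_license ⊃ file_claim); with O(publish_license) we get O(file_claim).
Premise 6 is O(file_claim ⊃ ¬don_mask); since O(file_claim), deontic closure gives O(¬don_mask).
Premise 8 is O(countersign_transcript ⊃ don_mask); contrapositively O(¬don_mask ⊃ ¬countersign_transcript). Since O(¬don_mask) holds, K gives O(¬countersign_transcript).
From O(¬countersign_transcript) and premise 3, O(¬countersign_transcript ⊃ ¬countersign_certificate), we obtain O(¬countersign_certificate).
Premise 5 is O(¬countersign_certificate ⊃ ¬log_claim); since O(¬countersign_certificate), deontic closure gives O(¬log_claim).
However, premise 9 gives O(log_claim).
We now have both O(¬log_claim) and O(log_claim) — log_claim is simultaneously obligatory and forbidden, violating the D-axiom.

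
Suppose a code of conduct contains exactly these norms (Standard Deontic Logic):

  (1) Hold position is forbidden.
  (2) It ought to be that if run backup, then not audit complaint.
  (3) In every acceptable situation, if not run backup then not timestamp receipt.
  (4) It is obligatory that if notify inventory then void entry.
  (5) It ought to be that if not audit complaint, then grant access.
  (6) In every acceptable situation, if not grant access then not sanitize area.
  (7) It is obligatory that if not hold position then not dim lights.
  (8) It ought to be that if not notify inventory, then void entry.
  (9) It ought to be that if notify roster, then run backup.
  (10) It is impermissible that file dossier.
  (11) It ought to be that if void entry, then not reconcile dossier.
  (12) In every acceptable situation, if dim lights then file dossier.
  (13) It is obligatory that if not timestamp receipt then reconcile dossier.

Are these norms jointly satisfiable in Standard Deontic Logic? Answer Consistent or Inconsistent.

Consistent

Premise 12 is O(dim_lights → file_dossier), but O(dim_lights) is not derivable from the premises, so it does not yield O(file_dossier).
So O(file_dossier) is not derivable, and the apparent clash with O(¬file_dossier) does not arise.
A world satisfying every obligation exists (e.g. audit_complaint=false, dim_lights=false, file_dossier=false, grant_access=true, hold_position=false, notify_inventory=false, notify_roster=false, reconcile_dossier=false, run_backup=true, sanitize_area=false, timestamp_receipt=true, void_entry=true); no atom is both obligatory and forbidden, so the set is consistent.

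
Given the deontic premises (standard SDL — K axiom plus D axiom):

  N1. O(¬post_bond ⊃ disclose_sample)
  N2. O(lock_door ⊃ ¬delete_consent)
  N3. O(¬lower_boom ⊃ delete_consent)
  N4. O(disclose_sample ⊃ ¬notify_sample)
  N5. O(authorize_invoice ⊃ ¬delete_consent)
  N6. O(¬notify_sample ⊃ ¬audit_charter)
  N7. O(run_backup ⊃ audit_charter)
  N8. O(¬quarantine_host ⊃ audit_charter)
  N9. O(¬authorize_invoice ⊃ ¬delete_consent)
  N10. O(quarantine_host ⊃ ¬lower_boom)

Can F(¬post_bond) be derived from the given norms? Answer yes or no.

By case analysis on ¬authorize_invoice: premise 9 gives O(¬authorize_invoice ⊃ ¬delete_consent) and premise 5 gives O(authorize_invoice ⊃ ¬delete_consent), so O(¬delete_consent) either way.
Premise 3, O(¬lower_boom ⊃ delete_consent), contraposes to O(¬delete_consent ⊃ lower_boom); with O(¬delete_consent) we get O(lower_boom).
Premise 10, O(quarantine_host ⊃ ¬lower_boom), contraposes to O(lower_boom ⊃ ¬quarantine_host); with O(lower_boom) we get O(¬quarantine_host).
From O(¬quarantine_host) and premise 8, O(¬quarantine_host ⊃ audit_charter), we obtain O(audit_charter).
The contrapositive of premise 6 (O(¬notify_sample ⊃ ¬audit_charter)) is O(audit_charter ⊃ notify_sample), and O(audit_charter) is already established, so O(notify_sample).
Premise 4, O(disclose_sample ⊃ ¬notify_sample), contraposes to O(notify_sample ⊃ ¬disclose_sample); with O(notify_sample) we get O(¬disclose_sample).
Premise 1, O(¬post_bond ⊃ disclose_sample), contraposes to O(¬disclose_sample ⊃ post_bond); with O(¬disclose_sample) we get O(post_bond).
Premises 2, 7 do not contribute to this derivation.
So O(post_bond) holds, i.e. F(¬post_bond). The claim follows.

Yes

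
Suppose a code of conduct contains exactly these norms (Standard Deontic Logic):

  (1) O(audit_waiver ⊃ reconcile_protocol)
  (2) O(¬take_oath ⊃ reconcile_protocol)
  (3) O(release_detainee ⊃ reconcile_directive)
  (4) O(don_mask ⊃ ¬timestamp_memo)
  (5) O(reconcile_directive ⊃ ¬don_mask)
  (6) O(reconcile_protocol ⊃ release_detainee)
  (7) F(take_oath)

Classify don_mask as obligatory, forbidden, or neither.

F(take_oath) at premise 7 means O(¬take_oath).
Premise 2 is O(¬take_oath ⊃ reconcile_protocol); since O(¬take_oath), deontic closure gives O(reconcile_protocol).
From O(reconcile_protocol) and premise 6, O(reconcile_protocol ⊃ release_detainee), we obtain O(release_detainee).
With premise 3, O(release_detainee ⊃ reconcile_directive), the K-axiom yields O(reconcile_directive).
Applying K to premise 5 (O(reconcile_directive ⊃ ¬don_mask)) and O(reconcile_directive) yields O(¬don_mask).
Premises 1, 4 do not contribute to this derivation.
Thus O(¬don_mask), which is F(don_mask): don_mask is forbidden.

Forbidden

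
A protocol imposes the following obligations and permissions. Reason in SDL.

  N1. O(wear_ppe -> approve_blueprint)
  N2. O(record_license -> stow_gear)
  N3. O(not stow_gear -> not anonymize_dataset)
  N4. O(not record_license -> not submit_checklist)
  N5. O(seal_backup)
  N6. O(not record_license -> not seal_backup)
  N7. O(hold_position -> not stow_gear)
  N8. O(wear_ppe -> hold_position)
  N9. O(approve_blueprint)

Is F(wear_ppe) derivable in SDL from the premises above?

Yes

From premise 5 we have O(seal_backup).
Premise 6, O(not record_license -> not seal_backup), contraposes to O(seal_backup -> record_license); with O(seal_backup) we get O(record_license).
From O(record_license) and premise 2, O(record_license -> stow_gear), we obtain O(stow_gear).
Premise 7 is O(hold_position -> not stow_gear); contrapositively O(stow_gear -> not hold_position). Since O(stow_gear) holds, K gives O(not hold_position).
Premise 8 is O(wear_ppe -> hold_position); contrapositively O(not hold_position -> not wear_ppe). Since O(not hold_position) holds, K gives O(not wear_ppe).
Premises 1, 3, 4, 9 do not contribute to this derivation.
So O(not wear_ppe) holds, i.e. F(wear_ppe). The claim follows.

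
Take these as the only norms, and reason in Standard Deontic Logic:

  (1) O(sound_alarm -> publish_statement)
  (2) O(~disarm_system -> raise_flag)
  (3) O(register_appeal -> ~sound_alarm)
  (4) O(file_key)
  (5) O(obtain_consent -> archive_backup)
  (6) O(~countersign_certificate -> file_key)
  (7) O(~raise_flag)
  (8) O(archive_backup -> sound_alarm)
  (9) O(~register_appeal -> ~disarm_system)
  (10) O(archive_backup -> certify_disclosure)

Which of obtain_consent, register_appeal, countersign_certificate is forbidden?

obtain_consent

Premise 7 states O(~raise_flag) outright.
The contrapositive of premise 2 (O(~disarm_system -> raise_flag)) is O(~raise_flag -> disarm_system), and O(~raise_flag) is already established, so O(disarm_system).
Premise 9 is O(~register_appeal -> ~disarm_system); contrapositively O(disarm_system -> register_appeal). Since O(disarm_system) holds, K gives O(register_appeal).
From O(register_appeal) and premise 3, O(register_appeal -> ~sound_alarm), we obtain O(~sound_alarm).
The contrapositive of premise 8 (O(archive_backup -> sound_alarm)) is O(~sound_alarm -> ~archive_backup), and O(~sound_alarm) is already established, so O(~archive_backup).
The contrapositive of premise 5 (O(obtain_consent -> archive_backup)) is O(~archive_backup -> ~obtain_consent), and O(~archive_backup) is already established, so O(~obtain_consent).
So O(~obtain_consent) holds, i.e. obtain_consent is forbidden. None of the other listed options is forbidden under the premises.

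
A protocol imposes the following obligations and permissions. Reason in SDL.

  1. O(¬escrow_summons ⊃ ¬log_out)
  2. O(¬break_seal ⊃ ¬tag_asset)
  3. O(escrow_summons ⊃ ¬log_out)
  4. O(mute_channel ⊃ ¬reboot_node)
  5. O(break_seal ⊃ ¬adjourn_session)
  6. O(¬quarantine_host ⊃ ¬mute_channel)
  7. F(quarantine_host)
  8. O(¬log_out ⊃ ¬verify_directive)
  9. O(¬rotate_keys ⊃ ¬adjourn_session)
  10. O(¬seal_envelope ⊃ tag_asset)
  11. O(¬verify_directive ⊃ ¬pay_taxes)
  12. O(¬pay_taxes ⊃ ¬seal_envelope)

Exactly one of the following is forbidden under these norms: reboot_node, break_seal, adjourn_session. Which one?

adjourn_session

Premises 1 and 3 cover both cases: O(¬escrow_summons ⊃ ¬log_out) and O(escrow_summons ⊃ ¬log_out). Since ¬escrow_summons ∨ escrow_summons is a tautology, O(¬log_out) follows.
With premise 8, O(¬log_out ⊃ ¬verify_directive), the K-axiom yields O(¬verify_directive).
Premise 11 is O(¬verify_directive ⊃ ¬pay_taxes); since O(¬verify_directive), deontic closure gives O(¬pay_taxes).
Premise 12 is O(¬pay_taxes ⊃ ¬seal_envelope); since O(¬pay_taxes), deontic closure gives O(¬seal_envelope).
Premise 10 is O(¬seal_envelope ⊃ tag_asset); since O(¬seal_envelope), deontic closure gives O(tag_asset).
The contrapositive of premise 2 (O(¬break_seal ⊃ ¬tag_asset)) is O(tag_asset ⊃ break_seal), and O(tag_asset) is already established, so O(break_seal).
From O(break_seal) and premise 5, O(break_seal ⊃ ¬adjourn_session), we obtain O(¬adjourn_session).
So O(¬adjourn_session) holds, i.e. adjourn_session is forbidden. None of the other listed options is forbidden under the premises.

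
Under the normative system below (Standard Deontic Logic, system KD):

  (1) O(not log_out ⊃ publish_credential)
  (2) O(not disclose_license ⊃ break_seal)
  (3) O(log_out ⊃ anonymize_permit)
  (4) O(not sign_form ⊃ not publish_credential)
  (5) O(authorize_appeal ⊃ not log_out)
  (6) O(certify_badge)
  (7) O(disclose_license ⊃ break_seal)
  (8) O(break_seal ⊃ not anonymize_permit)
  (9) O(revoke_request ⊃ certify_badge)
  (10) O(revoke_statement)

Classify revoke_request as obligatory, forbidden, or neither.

Premise 9 is O(revoke_request ⊃ certify_badge); even if O(certify_badge) held, inferring O(revoke_request) would be affirming the consequent — invalid.
No premise or chain of K-axiom applications forces O(revoke_request), and none forces O(not revoke_request). So revoke_request is neither obligatory nor forbidden under these norms.

Neither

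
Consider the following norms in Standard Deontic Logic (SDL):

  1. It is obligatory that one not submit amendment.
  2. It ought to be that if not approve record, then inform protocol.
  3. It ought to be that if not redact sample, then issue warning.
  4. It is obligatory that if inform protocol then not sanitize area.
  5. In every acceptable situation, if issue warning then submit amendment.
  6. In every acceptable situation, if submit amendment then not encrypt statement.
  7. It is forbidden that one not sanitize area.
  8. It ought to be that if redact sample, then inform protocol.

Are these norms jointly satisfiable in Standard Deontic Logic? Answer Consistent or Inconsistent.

Inconsistent

From premise 1 we have O(¬submit_amendment).
The contrapositive of premise 5 (O(issue_warning → submit_amendment)) is O(¬submit_amendment → ¬issue_warning), and O(¬submit_amendment) is already established, so O(¬issue_warning).
The contrapositive of premise 3 (O(¬redact_sample → issue_warning)) is O(¬issue_warning → redact_sample), and O(¬issue_warning) is already established, so O(redact_sample).
Premise 8 is O(redact_sample → inform_protocol); since O(redact_sample), deontic closure gives O(inform_protocol).
Applying K to premise 4 (O(inform_protocol → ¬sanitize_area)) and O(inform_protocol) yields O(¬sanitize_area).
However, F(¬sanitize_area) at premise 7 amounts to O(sanitize_area).
We now have both O(¬sanitize_area) and O(sanitize_area) — sanitize_area is simultaneously obligatory and forbidden, violating the D-axiom.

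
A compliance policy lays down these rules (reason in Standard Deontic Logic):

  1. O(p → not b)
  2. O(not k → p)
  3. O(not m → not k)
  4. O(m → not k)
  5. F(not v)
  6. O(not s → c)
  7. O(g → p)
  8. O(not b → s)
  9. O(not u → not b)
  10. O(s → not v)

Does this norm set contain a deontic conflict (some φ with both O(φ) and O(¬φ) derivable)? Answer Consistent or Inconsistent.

Inconsistent

Premises 4 and 3 cover both cases: O(m → not k) and O(not m → not k). Since m ∨ not m is a tautology, O(not k) follows.
Premise 2 is O(not k → p); since O(not k), deontic closure gives O(p).
Premise 1 is O(p → not b); since O(p), deontic closure gives O(not b).
Applying K to premise 8 (O(not b → s)) and O(not b) yields O(s).
With premise 10, O(s → not v), the K-axiom yields O(not v).
However, F(not v) at premise 5 amounts to O(v).
We now have both O(not v) and O(v) — v is simultaneously obligatory and forbidden, violating the D-axiom.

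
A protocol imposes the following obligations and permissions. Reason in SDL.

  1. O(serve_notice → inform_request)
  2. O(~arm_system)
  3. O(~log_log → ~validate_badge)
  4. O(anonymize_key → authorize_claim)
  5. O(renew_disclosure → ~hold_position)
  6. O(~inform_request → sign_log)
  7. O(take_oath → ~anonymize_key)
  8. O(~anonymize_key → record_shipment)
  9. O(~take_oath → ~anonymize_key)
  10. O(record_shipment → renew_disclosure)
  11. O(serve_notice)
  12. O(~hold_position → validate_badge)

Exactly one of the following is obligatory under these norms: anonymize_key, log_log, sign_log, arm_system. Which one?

By case analysis on take_oath: premise 7 gives O(take_oath → ~anonymize_key) and premise 9 gives O(~take_oath → ~anonymize_key), so O(~anonymize_key) either way.
With premise 8, O(~anonymize_key → record_shipment), the K-axiom yields O(record_shipment).
From O(record_shipment) and premise 10, O(record_shipment → renew_disclosure), we obtain O(renew_disclosure).
Applying K to premise 5 (O(renew_disclosure → ~hold_position)) and O(renew_disclosure) yields O(~hold_position).
With premise 12, O(~hold_position → validate_badge), the K-axiom yields O(validate_badge).
Premise 3 is O(~log_log → ~validate_badge); contrapositively O(validate_badge → log_log). Since O(validate_badge) holds, K gives O(log_log).
So O(log_log) holds — log_log is obligatory. None of the other listed options is made obligatory by any chain of premises.

log_log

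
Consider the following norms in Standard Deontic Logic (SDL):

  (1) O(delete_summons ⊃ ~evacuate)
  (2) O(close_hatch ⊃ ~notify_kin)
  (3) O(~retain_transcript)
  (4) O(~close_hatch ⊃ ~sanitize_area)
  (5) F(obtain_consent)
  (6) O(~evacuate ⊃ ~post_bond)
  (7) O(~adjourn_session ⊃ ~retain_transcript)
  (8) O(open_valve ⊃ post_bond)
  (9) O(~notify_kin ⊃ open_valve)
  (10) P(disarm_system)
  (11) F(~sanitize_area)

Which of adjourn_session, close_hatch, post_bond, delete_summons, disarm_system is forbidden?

delete_summons

Premise 11, F(~sanitize_area), is equivalent to O(sanitize_area).
The contrapositive of premise 4 (O(~close_hatch ⊃ ~sanitize_area)) is O(sanitize_area ⊃ close_hatch), and O(sanitize_area) is already established, so O(close_hatch).
With premise 2, O(close_hatch ⊃ ~notify_kin), the K-axiom yields O(~notify_kin).
From O(~notify_kin) and premise 9, O(~notify_kin ⊃ open_valve), we obtain O(open_valve).
Premise 8 is O(open_valve ⊃ post_bond); since O(open_valve), deontic closure gives O(post_bond).
Premise 6, O(~evacuate ⊃ ~post_bond), contraposes to O(post_bond ⊃ evacuate); with O(post_bond) we get O(evacuate).
Premise 1 is O(delete_summons ⊃ ~evacuate); contrapositively O(evacuate ⊃ ~delete_summons). Since O(evacuate) holds, K gives O(~delete_summons).
So O(~delete_summons) holds, i.e. delete_summons is forbidden. None of the other listed options is forbidden under the premises.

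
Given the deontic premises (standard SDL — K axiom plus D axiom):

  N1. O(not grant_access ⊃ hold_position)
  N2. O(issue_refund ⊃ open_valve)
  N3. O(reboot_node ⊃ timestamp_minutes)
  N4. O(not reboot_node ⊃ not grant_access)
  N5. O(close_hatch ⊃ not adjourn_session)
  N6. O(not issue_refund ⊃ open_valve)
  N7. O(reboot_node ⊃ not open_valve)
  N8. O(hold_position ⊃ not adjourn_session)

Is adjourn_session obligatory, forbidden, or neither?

Forbidden

Premises 6 and 2 are O(not issue_refund ⊃ open_valve) and O(issue_refund ⊃ open_valve); every ideal world satisfies not issue_refund or issue_refund, so in either case open_valve holds — hence O(open_valve).
The contrapositive of premise 7 (O(reboot_node ⊃ not open_valve)) is O(open_valve ⊃ not reboot_node), and O(open_valve) is already established, so O(not reboot_node).
From O(not reboot_node) and premise 4, O(not reboot_node ⊃ not grant_access), we obtain O(not grant_access).
With premise 1, O(not grant_access ⊃ hold_position), the K-axiom yields O(hold_position).
Applying K to premise 8 (O(hold_position ⊃ not adjourn_session)) and O(hold_position) yields O(not adjourn_session).
Premises 3, 5 do not contribute to this derivation.
Thus O(not adjourn_session), which is F(adjourn_session): adjourn_session is forbidden.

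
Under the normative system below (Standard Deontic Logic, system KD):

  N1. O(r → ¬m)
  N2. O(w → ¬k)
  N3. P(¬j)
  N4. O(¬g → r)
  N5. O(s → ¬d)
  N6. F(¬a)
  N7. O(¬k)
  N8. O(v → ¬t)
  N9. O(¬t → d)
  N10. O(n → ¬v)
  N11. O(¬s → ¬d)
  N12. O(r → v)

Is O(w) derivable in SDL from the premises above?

Premise 2 is O(w → ¬k); even if O(¬k) held, inferring O(w) would be affirming the consequent — invalid.
No other premise forces O(w). An ideal world satisfying every premise can still have w false, so O(w) is not derivable.

No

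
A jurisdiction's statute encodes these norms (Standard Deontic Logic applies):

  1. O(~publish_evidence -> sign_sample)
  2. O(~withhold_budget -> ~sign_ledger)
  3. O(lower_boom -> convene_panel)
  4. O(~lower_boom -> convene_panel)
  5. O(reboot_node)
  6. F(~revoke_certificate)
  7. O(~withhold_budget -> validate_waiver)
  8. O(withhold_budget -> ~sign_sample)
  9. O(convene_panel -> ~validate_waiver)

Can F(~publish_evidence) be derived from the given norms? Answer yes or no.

Yes

Premises 4 and 3 are O(~lower_boom -> convene_panel) and O(lower_boom -> convene_panel); every ideal world satisfies ~lower_boom or lower_boom, so in either case convene_panel holds — hence O(convene_panel).
Applying K to premise 9 (O(convene_panel -> ~validate_waiver)) and O(convene_panel) yields O(~validate_waiver).
The contrapositive of premise 7 (O(~withhold_budget -> validate_waiver)) is O(~validate_waiver -> withhold_budget), and O(~validate_waiver) is already established, so O(withhold_budget).
Premise 8 is O(withhold_budget -> ~sign_sample); since O(withhold_budget), deontic closure gives O(~sign_sample).
The contrapositive of premise 1 (O(~publish_evidence -> sign_sample)) is O(~sign_sample -> publish_evidence), and O(~sign_sample) is already established, so O(publish_evidence).
Premises 2, 5, 6 do not contribute to this derivation.
So O(publish_evidence) holds, i.e. F(~publish_evidence). The claim follows.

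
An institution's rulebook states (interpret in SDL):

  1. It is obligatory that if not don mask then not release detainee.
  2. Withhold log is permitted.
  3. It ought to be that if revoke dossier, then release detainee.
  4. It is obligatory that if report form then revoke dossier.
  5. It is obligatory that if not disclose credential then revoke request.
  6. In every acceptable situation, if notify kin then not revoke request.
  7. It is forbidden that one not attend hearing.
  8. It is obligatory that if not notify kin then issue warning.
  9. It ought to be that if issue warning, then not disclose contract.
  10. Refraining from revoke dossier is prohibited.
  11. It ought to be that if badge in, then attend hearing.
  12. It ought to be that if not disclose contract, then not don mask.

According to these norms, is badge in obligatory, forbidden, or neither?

Neither

Premise 11 is O(badge_in → attend_hearing); even if O(attend_hearing) held, inferring O(badge_in) would be affirming the consequent — invalid.
No premise or chain of K-axiom applications forces O(badge_in), and none forces O(¬badge_in). So badge_in is neither obligatory nor forbidden under these norms.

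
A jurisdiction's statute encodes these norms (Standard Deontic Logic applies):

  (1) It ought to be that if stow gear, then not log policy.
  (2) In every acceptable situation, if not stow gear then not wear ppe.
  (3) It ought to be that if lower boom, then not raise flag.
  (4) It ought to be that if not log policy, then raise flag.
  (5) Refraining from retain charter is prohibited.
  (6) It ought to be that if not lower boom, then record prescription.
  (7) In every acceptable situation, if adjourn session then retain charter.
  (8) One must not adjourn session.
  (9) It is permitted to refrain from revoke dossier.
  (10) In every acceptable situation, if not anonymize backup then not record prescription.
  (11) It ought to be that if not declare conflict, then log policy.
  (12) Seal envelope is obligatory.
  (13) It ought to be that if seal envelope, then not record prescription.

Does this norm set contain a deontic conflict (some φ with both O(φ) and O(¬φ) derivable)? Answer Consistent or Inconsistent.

Consistent

Premise 7 is O(adjourn_session → retain_charter); even if O(retain_charter) held, inferring O(adjourn_session) would be affirming the consequent — invalid.
So O(adjourn_session) is not derivable, and the apparent clash with O(¬adjourn_session) does not arise.
A world satisfying every obligation exists (e.g. adjourn_session=false, anonymize_backup=false, declare_conflict=false, log_policy=true, lower_boom=true, raise_flag=false, record_prescription=false, retain_charter=true, revoke_dossier=false, seal_envelope=true, stow_gear=false, wear_ppe=false); no atom is both obligatory and forbidden, so the set is consistent.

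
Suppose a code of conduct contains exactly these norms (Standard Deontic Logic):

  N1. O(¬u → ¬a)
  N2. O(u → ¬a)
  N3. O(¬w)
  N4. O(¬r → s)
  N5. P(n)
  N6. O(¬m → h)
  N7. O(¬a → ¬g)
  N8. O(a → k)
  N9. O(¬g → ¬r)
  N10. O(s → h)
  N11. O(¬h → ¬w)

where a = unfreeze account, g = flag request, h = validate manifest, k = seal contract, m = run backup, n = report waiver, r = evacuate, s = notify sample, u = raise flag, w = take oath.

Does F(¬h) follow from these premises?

By case analysis on ¬u: premise 1 gives O(¬u → ¬a) and premise 2 gives O(u → ¬a), so O(¬a) either way.
With premise 7, O(¬a → ¬g), the K-axiom yields O(¬g).
From O(¬g) and premise 9, O(¬g → ¬r), we obtain O(¬r).
From O(¬r) and premise 4, O(¬r → s), we obtain O(s).
From O(s) and premise 10, O(s → h), we obtain O(h).
Premises 3, 5, 6, 8, 11 do not contribute to this derivation.
So O(h) holds, i.e. F(¬h). The claim follows.

Yes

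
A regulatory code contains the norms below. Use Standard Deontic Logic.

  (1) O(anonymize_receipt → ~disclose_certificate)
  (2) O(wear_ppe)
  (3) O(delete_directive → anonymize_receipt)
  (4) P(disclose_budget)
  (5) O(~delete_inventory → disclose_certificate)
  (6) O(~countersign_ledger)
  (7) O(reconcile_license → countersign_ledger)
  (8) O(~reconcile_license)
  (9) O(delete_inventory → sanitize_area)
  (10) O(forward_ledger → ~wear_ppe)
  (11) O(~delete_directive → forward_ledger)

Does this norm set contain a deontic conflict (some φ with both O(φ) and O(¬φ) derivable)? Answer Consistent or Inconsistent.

Consistent

Premise 7 is O(reconcile_license → countersign_ledger), but O(reconcile_license) is not derivable from the premises, so it does not yield O(countersign_ledger).
So O(countersign_ledger) is not derivable, and the apparent clash with O(~countersign_ledger) does not arise.
A world satisfying every obligation exists (e.g. anonymize_receipt=true, countersign_ledger=false, delete_directive=true, delete_inventory=true, disclose_budget=false, disclose_certificate=false, forward_ledger=false, reconcile_license=false, sanitize_area=true, wear_ppe=true); no atom is both obligatory and forbidden, so the set is consistent.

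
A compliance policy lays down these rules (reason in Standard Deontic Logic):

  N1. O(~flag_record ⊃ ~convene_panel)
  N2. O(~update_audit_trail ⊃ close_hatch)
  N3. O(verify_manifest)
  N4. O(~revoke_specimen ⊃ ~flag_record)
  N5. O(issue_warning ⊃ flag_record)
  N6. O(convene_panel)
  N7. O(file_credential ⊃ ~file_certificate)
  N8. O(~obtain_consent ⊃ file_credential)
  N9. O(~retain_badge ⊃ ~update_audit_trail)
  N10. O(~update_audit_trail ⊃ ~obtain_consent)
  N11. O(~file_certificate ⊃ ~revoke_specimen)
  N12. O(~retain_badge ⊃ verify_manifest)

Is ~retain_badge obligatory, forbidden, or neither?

Forbidden

Premise 6 states O(convene_panel) outright.
The contrapositive of premise 1 (O(~flag_record ⊃ ~convene_panel)) is O(convene_panel ⊃ flag_record), and O(convene_panel) is already established, so O(flag_record).
Premise 4 is O(~revoke_specimen ⊃ ~flag_record); contrapositively O(flag_record ⊃ revoke_specimen). Since O(flag_record) holds, K gives O(revoke_specimen).
The contrapositive of premise 11 (O(~file_certificate ⊃ ~revoke_specimen)) is O(revoke_specimen ⊃ file_certificate), and O(revoke_specimen) is already established, so O(file_certificate).
The contrapositive of premise 7 (O(file_credential ⊃ ~file_certificate)) is O(file_certificate ⊃ ~file_credential), and O(file_certificate) is already established, so O(~file_credential).
Premise 8, O(~obtain_consent ⊃ file_credential), contraposes to O(~file_credential ⊃ obtain_consent); with O(~file_credential) we get O(obtain_consent).
Premise 10, O(~update_audit_trail ⊃ ~obtain_consent), contraposes to O(obtain_consent ⊃ update_audit_trail); with O(obtain_consent) we get O(update_audit_trail).
The contrapositive of premise 9 (O(~retain_badge ⊃ ~update_audit_trail)) is O(update_audit_trail ⊃ retain_badge), and O(update_audit_trail) is already established, so O(retain_badge).
Premises 2, 3, 5, 12 do not contribute to this derivation.
Thus O(retain_badge), which is F(~retain_badge): ~retain_badge is forbidden.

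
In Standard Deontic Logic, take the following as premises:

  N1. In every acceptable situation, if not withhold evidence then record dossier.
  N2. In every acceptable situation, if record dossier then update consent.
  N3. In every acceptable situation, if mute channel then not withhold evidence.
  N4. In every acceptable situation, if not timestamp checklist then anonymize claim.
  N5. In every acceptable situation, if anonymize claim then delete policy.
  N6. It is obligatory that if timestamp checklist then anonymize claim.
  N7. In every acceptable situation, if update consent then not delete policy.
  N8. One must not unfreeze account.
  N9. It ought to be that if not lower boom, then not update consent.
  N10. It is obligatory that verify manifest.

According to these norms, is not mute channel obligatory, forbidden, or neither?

Premises 4 and 6 are O(¬timestamp_checklist → anonymize_claim) and O(timestamp_checklist → anonymize_claim); every ideal world satisfies ¬timestamp_checklist or timestamp_checklist, so in either case anonymize_claim holds — hence O(anonymize_claim).
Premise 5 is O(anonymize_claim → delete_policy); since O(anonymize_claim), deontic closure gives O(delete_policy).
Premise 7 is O(update_consent → ¬delete_policy); contrapositively O(delete_policy → ¬update_consent). Since O(delete_policy) holds, K gives O(¬update_consent).
Premise 2, O(record_dossier → update_consent), contraposes to O(¬update_consent → ¬record_dossier); with O(¬update_consent) we get O(¬record_dossier).
Premise 1, O(¬withhold_evidence → record_dossier), contraposes to O(¬record_dossier → withhold_evidence); with O(¬record_dossier) we get O(withhold_evidence).
The contrapositive of premise 3 (O(mute_channel → ¬withhold_evidence)) is O(withhold_evidence → ¬mute_channel), and O(withhold_evidence) is already established, so O(¬mute_channel).
Premises 8, 9, 10 do not contribute to this derivation.
Hence ¬mute_channel is obligatory.

Obligatory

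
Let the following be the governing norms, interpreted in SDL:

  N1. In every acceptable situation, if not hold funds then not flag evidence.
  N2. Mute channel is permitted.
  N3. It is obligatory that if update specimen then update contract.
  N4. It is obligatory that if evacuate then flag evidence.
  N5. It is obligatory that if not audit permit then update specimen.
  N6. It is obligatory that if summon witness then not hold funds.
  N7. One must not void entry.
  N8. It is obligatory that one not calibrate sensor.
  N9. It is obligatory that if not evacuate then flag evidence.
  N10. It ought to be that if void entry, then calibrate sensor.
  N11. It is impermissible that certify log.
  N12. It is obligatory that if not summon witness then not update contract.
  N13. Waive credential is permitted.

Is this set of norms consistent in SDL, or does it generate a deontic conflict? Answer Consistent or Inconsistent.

Consistent

Premise 10 is O(void_entry → calibrate_sensor), but O(void_entry) is not derivable from the premises, so it does not yield O(calibrate_sensor).
So O(calibrate_sensor) is not derivable, and the apparent clash with O(¬calibrate_sensor) does not arise.
A world satisfying every obligation exists (e.g. audit_permit=true, calibrate_sensor=false, certify_log=false, evacuate=false, flag_evidence=true, hold_funds=true, mute_channel=false, summon_witness=false, update_contract=false, update_specimen=false, void_entry=false, waive_credential=false); no atom is both obligatory and forbidden, so the set is consistent.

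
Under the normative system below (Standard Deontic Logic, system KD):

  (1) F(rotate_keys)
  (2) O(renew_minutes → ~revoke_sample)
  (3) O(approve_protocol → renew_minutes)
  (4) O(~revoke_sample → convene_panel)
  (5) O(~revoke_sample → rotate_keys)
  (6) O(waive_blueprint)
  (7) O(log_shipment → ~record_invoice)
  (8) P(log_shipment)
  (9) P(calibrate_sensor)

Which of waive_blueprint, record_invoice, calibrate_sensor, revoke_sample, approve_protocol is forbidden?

approve_protocol

Premise 1, F(rotate_keys), is equivalent to O(~rotate_keys).
Premise 5, O(~revoke_sample → rotate_keys), contraposes to O(~rotate_keys → revoke_sample); with O(~rotate_keys) we get O(revoke_sample).
Premise 2, O(renew_minutes → ~revoke_sample), contraposes to O(revoke_sample → ~renew_minutes); with O(revoke_sample) we get O(~renew_minutes).
The contrapositive of premise 3 (O(approve_protocol → renew_minutes)) is O(~renew_minutes → ~approve_protocol), and O(~renew_minutes) is already established, so O(~approve_protocol).
So O(~approve_protocol) holds, i.e. approve_protocol is forbidden. None of the other listed options is forbidden under the premises.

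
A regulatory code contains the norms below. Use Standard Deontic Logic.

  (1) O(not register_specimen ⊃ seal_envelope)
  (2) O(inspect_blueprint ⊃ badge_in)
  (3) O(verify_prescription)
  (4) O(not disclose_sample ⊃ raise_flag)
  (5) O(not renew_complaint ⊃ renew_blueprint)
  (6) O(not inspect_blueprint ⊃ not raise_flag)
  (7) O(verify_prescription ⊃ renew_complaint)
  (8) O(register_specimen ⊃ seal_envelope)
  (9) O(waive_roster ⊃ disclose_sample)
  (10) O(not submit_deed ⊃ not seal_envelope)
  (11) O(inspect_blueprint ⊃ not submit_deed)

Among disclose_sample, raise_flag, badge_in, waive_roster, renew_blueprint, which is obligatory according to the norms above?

Premises 1 and 8 cover both cases: O(not register_specimen ⊃ seal_envelope) and O(register_specimen ⊃ seal_envelope). Since not register_specimen ∨ register_specimen is a tautology, O(seal_envelope) follows.
Premise 10, O(not submit_deed ⊃ not seal_envelope), contraposes to O(seal_envelope ⊃ submit_deed); with O(seal_envelope) we get O(submit_deed).
Premise 11, O(inspect_blueprint ⊃ not submit_deed), contraposes to O(submit_deed ⊃ not inspect_blueprint); with O(submit_deed) we get O(not inspect_blueprint).
Applying K to premise 6 (O(not inspect_blueprint ⊃ not raise_flag)) and O(not inspect_blueprint) yields O(not raise_flag).
Premise 4, O(not disclose_sample ⊃ raise_flag), contraposes to O(not raise_flag ⊃ disclose_sample); with O(not raise_flag) we get O(disclose_sample).
So O(disclose_sample) holds — disclose_sample is obligatory. None of the other listed options is made obligatory by any chain of premises.

disclose_sample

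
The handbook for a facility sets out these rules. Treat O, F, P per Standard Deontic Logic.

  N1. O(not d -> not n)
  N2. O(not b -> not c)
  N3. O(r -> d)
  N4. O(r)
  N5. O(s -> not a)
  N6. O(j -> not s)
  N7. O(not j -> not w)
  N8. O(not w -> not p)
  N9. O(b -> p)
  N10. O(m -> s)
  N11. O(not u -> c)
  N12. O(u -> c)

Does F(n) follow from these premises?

No

Premise 1 is O(not d -> not n), but O(not d) is not derivable from the premises, so it does not yield O(not n).
No other premise forces O(not n). An ideal world satisfying every premise can still have n true, so F(n) is not derivable.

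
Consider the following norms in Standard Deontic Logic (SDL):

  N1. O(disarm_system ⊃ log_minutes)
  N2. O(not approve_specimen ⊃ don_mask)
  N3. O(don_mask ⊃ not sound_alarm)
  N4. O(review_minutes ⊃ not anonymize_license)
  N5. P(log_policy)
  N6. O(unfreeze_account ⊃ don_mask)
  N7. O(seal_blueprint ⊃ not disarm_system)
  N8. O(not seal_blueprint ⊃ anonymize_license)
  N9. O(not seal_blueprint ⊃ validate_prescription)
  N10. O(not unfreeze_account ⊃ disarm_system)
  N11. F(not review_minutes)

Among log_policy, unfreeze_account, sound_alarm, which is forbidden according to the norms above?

F(not review_minutes) at premise 11 means O(review_minutes).
From O(review_minutes) and premise 4, O(review_minutes ⊃ not anonymize_license), we obtain O(not anonymize_license).
Premise 8, O(not seal_blueprint ⊃ anonymize_license), contraposes to O(not anonymize_license ⊃ seal_blueprint); with O(not anonymize_license) we get O(seal_blueprint).
Applying K to premise 7 (O(seal_blueprint ⊃ not disarm_system)) and O(seal_blueprint) yields O(not disarm_system).
The contrapositive of premise 10 (O(not unfreeze_account ⊃ disarm_system)) is O(not disarm_system ⊃ unfreeze_account), and O(not disarm_system) is already established, so O(unfreeze_account).
With premise 6, O(unfreeze_account ⊃ don_mask), the K-axiom yields O(don_mask).
Premise 3 is O(don_mask ⊃ not sound_alarm); since O(don_mask), deontic closure gives O(not sound_alarm).
So O(not sound_alarm) holds, i.e. sound_alarm is forbidden. None of the other listed options is forbidden under the premises.

sound_alarm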